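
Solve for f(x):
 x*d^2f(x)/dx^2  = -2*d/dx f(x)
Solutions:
 f(x) = C1 + C2/x


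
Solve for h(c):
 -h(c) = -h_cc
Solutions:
 h(c) = C1*exp(-c) + C2*exp(c)


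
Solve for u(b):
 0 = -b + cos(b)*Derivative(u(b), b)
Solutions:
 u(b) = C1 + Integral(b/cos(b), b)


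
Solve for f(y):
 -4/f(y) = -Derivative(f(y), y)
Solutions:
 f(y) = -sqrt(C1 + 8*y)
 f(y) = sqrt(C1 + 8*y)


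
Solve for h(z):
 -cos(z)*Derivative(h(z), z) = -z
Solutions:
 h(z) = C1 + Integral(z/cos(z), z)


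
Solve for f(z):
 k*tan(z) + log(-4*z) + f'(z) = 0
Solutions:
 f(z) = C1 + k*log(cos(z)) - z*log(-z) - 2*z*log(2) + z


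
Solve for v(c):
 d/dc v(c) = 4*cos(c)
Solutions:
 v(c) = C1 + 4*sin(c)


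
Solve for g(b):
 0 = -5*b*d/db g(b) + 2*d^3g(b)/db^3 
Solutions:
 g(b) = C1 + Integral(C2*airyai(2^(2/3)*5^(1/3)*b/2) + C3*airybi(2^(2/3)*5^(1/3)*b/2), b)


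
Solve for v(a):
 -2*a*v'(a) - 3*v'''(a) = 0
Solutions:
 v(a) = C1 + Integral(C2*airyai(-2^(1/3)*3^(2/3)*a/3) + C3*airybi(-2^(1/3)*3^(2/3)*a/3), a)


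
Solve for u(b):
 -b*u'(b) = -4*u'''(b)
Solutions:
 u(b) = C1 + Integral(C2*airyai(2^(1/3)*b/2) + C3*airybi(2^(1/3)*b/2), b)


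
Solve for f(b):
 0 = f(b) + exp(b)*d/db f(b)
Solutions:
 f(b) = C1*exp(exp(-b))


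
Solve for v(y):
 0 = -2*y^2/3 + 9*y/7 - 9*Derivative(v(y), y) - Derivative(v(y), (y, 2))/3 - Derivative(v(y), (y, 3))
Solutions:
 v(y) = C1 - 2*y^3/81 + 757*y^2/10206 + 1511*y/137781 + (C2*sin(sqrt(323)*y/6) + C3*cos(sqrt(323)*y/6))*exp(-y/6)


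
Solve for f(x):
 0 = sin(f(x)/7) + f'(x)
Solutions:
 x + 7*log(cos(f(x)/7) - 1)/2 - 7*log(cos(f(x)/7) + 1)/2 = C1


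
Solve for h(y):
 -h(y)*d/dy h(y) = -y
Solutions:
 h(y) = -sqrt(C1 + y^2)
 h(y) = sqrt(C1 + y^2)


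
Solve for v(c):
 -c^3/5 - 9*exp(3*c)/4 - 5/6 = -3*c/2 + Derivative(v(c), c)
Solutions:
 v(c) = C1 - c^4/20 + 3*c^2/4 - 5*c/6 - 3*exp(3*c)/4


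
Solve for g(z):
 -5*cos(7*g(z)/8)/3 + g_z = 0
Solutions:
 -5*z/3 - 4*log(sin(7*g(z)/8) - 1)/7 + 4*log(sin(7*g(z)/8) + 1)/7 = C1


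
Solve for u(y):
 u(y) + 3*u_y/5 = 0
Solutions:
 u(y) = C1*exp(-5*y/3)


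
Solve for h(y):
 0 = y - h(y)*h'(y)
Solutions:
 h(y) = -sqrt(C1 + y^2)
 h(y) = sqrt(C1 + y^2)


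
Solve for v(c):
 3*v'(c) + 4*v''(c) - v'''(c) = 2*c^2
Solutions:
 v(c) = C1 + C2*exp(c*(2 - sqrt(7))) + C3*exp(c*(2 + sqrt(7))) + 2*c^3/9 - 8*c^2/9 + 76*c/27


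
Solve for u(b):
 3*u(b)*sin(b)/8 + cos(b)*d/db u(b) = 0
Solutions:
 u(b) = C1*cos(b)^(3/8)


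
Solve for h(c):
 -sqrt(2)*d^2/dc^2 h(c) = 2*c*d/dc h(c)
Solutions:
 h(c) = C1 + C2*erf(2^(3/4)*c/2)


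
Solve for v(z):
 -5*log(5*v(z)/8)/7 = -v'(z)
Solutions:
 7*Integral(1/(-log(_y) - log(5) + 3*log(2)), (_y, v(z)))/5 = C1 - z


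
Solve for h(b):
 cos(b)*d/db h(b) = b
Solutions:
 h(b) = C1 + Integral(b/cos(b), b)


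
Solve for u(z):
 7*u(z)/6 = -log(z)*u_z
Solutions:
 u(z) = C1*exp(-7*li(z)/6)


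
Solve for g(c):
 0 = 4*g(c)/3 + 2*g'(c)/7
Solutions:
 g(c) = C1*exp(-14*c/3)


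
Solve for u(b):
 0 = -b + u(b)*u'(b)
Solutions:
 u(b) = -sqrt(C1 + b^2)
 u(b) = sqrt(C1 + b^2)


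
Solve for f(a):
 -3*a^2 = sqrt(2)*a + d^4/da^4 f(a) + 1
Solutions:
 f(a) = C1 + C2*a + C3*a^2 + C4*a^3 - a^6/120 - sqrt(2)*a^5/120 - a^4/24


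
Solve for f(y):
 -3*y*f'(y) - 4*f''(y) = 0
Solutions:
 f(y) = C1 + C2*erf(sqrt(6)*y/4)


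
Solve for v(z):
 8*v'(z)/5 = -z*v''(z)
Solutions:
 v(z) = C1 + C2/z^(3/5)


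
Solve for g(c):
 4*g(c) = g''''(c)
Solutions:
 g(c) = C1*exp(-sqrt(2)*c) + C2*exp(sqrt(2)*c) + C3*sin(sqrt(2)*c) + C4*cos(sqrt(2)*c)


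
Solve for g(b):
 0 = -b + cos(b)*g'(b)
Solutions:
 g(b) = C1 + Integral(b/cos(b), b)


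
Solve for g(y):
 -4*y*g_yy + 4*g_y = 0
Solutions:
 g(y) = C1 + C2*y^2


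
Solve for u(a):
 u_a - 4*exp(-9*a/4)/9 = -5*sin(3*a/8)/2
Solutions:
 u(a) = C1 + 20*cos(3*a/8)/3 - 16*exp(-9*a/4)/81


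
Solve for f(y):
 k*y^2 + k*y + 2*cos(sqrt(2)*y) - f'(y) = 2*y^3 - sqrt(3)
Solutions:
 f(y) = C1 + k*y^3/3 + k*y^2/2 - y^4/2 + sqrt(3)*y + sqrt(2)*sin(sqrt(2)*y)


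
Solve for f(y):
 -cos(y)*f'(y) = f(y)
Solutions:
 f(y) = C1*sqrt(sin(y) - 1)/sqrt(sin(y) + 1)


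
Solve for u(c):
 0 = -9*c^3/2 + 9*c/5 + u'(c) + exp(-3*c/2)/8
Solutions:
 u(c) = C1 + 9*c^4/8 - 9*c^2/10 + exp(-3*c/2)/12


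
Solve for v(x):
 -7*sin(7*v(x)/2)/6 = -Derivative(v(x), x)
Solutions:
 -7*x/6 + log(cos(7*v(x)/2) - 1)/7 - log(cos(7*v(x)/2) + 1)/7 = C1


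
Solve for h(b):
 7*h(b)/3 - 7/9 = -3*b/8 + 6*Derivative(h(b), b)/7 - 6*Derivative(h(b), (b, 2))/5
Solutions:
 h(b) = -9*b/56 + (C1*sin(sqrt(3205)*b/42) + C2*cos(sqrt(3205)*b/42))*exp(5*b/14) + 1129/4116


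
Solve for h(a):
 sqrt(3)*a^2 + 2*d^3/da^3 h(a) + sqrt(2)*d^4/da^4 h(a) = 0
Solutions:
 h(a) = C1 + C2*a + C3*a^2 + C4*exp(-sqrt(2)*a) - sqrt(3)*a^5/120 + sqrt(6)*a^4/48 - sqrt(3)*a^3/12


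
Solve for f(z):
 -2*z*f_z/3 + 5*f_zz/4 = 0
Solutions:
 f(z) = C1 + C2*erfi(2*sqrt(15)*z/15)


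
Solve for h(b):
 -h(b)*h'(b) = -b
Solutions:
 h(b) = -sqrt(C1 + b^2)
 h(b) = sqrt(C1 + b^2)


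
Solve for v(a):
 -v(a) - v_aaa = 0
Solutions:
 v(a) = C3*exp(-a) + (C1*sin(sqrt(3)*a/2) + C2*cos(sqrt(3)*a/2))*exp(a/2)


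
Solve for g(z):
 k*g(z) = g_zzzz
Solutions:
 g(z) = C1*exp(-k^(1/4)*z) + C2*exp(k^(1/4)*z) + C3*exp(-I*k^(1/4)*z) + C4*exp(I*k^(1/4)*z)


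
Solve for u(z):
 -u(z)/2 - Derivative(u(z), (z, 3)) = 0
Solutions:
 u(z) = C3*exp(-2^(2/3)*z/2) + (C1*sin(2^(2/3)*sqrt(3)*z/4) + C2*cos(2^(2/3)*sqrt(3)*z/4))*exp(2^(2/3)*z/4)


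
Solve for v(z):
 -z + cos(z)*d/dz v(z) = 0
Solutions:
 v(z) = C1 + Integral(z/cos(z), z)


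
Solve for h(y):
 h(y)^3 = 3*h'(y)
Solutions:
 h(y) = -sqrt(6)*sqrt(-1/(C1 + y))/2
 h(y) = sqrt(6)*sqrt(-1/(C1 + y))/2


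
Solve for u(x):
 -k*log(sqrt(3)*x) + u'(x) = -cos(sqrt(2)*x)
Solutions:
 u(x) = C1 + k*x*(log(x) - 1) + k*x*log(3)/2 - sqrt(2)*sin(sqrt(2)*x)/2


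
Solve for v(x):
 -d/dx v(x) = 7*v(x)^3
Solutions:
 v(x) = -sqrt(2)*sqrt(-1/(C1 - 7*x))/2
 v(x) = sqrt(2)*sqrt(-1/(C1 - 7*x))/2


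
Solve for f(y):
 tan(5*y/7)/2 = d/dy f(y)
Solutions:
 f(y) = C1 - 7*log(cos(5*y/7))/10


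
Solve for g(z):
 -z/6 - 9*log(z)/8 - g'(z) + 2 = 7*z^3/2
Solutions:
 g(z) = C1 - 7*z^4/8 - z^2/12 - 9*z*log(z)/8 + 25*z/8


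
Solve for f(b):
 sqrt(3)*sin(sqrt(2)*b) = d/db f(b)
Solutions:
 f(b) = C1 - sqrt(6)*cos(sqrt(2)*b)/2


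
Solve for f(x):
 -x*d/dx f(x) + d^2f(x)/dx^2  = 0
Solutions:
 f(x) = C1 + C2*erfi(sqrt(2)*x/2)


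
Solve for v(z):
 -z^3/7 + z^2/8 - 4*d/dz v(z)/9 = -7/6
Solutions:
 v(z) = C1 - 9*z^4/112 + 3*z^3/32 + 21*z/8


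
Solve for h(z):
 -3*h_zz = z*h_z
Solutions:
 h(z) = C1 + C2*erf(sqrt(6)*z/6)


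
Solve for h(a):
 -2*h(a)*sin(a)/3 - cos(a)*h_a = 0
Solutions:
 h(a) = C1*cos(a)^(2/3)


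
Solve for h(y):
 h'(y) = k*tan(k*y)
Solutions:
 h(y) = C1 + k*Piecewise((-log(cos(k*y))/k, Ne(k, 0)), (0, True))


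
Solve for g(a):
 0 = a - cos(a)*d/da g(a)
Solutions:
 g(a) = C1 + Integral(a/cos(a), a)


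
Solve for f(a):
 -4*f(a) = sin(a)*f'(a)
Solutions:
 f(a) = C1*(cos(a)^2 + 2*cos(a) + 1)/(cos(a)^2 - 2*cos(a) + 1)


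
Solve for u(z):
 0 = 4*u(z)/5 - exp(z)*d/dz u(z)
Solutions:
 u(z) = C1*exp(-4*exp(-z)/5)


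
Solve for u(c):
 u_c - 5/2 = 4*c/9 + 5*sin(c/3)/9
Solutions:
 u(c) = C1 + 2*c^2/9 + 5*c/2 - 5*cos(c/3)/3


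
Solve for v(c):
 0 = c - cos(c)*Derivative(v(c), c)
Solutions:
 v(c) = C1 + Integral(c/cos(c), c)


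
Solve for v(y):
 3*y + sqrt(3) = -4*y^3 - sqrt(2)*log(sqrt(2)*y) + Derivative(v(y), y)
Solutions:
 v(y) = C1 + y^4 + 3*y^2/2 + sqrt(2)*y*log(y) - sqrt(2)*y + sqrt(2)*y*log(2)/2 + sqrt(3)*y


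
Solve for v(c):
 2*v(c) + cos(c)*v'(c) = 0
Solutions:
 v(c) = C1*(sin(c) - 1)/(sin(c) + 1)


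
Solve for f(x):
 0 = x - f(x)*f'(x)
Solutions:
 f(x) = -sqrt(C1 + x^2)
 f(x) = sqrt(C1 + x^2)


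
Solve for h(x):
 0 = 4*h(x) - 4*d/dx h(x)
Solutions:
 h(x) = C1*exp(x)


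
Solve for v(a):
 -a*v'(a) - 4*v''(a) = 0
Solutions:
 v(a) = C1 + C2*erf(sqrt(2)*a/4)


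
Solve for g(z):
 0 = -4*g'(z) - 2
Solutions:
 g(z) = C1 - z/2


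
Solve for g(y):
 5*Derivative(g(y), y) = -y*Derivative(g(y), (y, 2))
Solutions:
 g(y) = C1 + C2/y^4


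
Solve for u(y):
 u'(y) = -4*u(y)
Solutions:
 u(y) = C1*exp(-4*y)


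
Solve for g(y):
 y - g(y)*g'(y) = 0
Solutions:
 g(y) = -sqrt(C1 + y^2)
 g(y) = sqrt(C1 + y^2)


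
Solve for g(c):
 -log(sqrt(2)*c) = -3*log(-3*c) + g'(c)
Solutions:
 g(c) = C1 + 2*c*log(c) + c*(-2 - log(2)/2 + 3*log(3) + 3*I*pi)


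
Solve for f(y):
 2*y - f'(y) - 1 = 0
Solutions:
 f(y) = C1 + y^2 - y


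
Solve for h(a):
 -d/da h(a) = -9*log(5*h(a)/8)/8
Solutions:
 8*Integral(1/(-log(_y) - log(5) + 3*log(2)), (_y, h(a)))/9 = C1 - a


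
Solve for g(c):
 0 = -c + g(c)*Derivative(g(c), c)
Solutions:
 g(c) = -sqrt(C1 + c^2)
 g(c) = sqrt(C1 + c^2)


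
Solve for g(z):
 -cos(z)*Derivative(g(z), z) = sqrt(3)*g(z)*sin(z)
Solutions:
 g(z) = C1*cos(z)^(sqrt(3))


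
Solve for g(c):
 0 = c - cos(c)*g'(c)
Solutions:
 g(c) = C1 + Integral(c/cos(c), c)


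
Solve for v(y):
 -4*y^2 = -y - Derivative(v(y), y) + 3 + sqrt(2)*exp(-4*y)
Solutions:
 v(y) = C1 + 4*y^3/3 - y^2/2 + 3*y - sqrt(2)*exp(-4*y)/4


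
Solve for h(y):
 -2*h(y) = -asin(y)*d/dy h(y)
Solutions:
 h(y) = C1*exp(2*Integral(1/asin(y), y))


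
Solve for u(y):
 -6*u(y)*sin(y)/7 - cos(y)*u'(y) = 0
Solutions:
 u(y) = C1*cos(y)^(6/7)


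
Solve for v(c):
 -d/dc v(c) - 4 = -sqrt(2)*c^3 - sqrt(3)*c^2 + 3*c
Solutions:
 v(c) = C1 + sqrt(2)*c^4/4 + sqrt(3)*c^3/3 - 3*c^2/2 - 4*c


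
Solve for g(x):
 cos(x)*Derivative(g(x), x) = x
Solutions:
 g(x) = C1 + Integral(x/cos(x), x)


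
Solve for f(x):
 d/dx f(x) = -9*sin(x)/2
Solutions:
 f(x) = C1 + 9*cos(x)/2


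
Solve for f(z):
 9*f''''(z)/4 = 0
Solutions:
 f(z) = C1 + C2*z + C3*z^2 + C4*z^3


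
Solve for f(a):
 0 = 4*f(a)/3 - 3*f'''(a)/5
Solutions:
 f(a) = C3*exp(60^(1/3)*a/3) + (C1*sin(20^(1/3)*3^(5/6)*a/6) + C2*cos(20^(1/3)*3^(5/6)*a/6))*exp(-60^(1/3)*a/6)


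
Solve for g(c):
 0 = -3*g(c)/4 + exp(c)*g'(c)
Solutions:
 g(c) = C1*exp(-3*exp(-c)/4)


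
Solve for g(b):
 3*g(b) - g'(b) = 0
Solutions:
 g(b) = C1*exp(3*b)


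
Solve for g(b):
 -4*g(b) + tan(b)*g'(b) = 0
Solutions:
 g(b) = C1*sin(b)^4


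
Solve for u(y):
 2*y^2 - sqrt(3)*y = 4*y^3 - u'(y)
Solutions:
 u(y) = C1 + y^4 - 2*y^3/3 + sqrt(3)*y^2/2


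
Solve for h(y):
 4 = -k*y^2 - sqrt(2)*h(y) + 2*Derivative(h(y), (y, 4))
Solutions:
 h(y) = C1*exp(-2^(7/8)*y/2) + C2*exp(2^(7/8)*y/2) + C3*sin(2^(7/8)*y/2) + C4*cos(2^(7/8)*y/2) - sqrt(2)*k*y^2/2 - 2*sqrt(2)


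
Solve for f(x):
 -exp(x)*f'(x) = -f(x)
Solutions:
 f(x) = C1*exp(-exp(-x))


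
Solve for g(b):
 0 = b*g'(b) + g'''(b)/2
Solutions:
 g(b) = C1 + Integral(C2*airyai(-2^(1/3)*b) + C3*airybi(-2^(1/3)*b), b)


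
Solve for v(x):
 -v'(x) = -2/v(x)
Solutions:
 v(x) = -sqrt(C1 + 4*x)
 v(x) = sqrt(C1 + 4*x)


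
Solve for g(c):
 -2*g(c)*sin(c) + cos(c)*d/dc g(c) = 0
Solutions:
 g(c) = C1/cos(c)^2


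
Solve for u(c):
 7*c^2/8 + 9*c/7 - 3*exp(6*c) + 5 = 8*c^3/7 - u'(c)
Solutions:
 u(c) = C1 + 2*c^4/7 - 7*c^3/24 - 9*c^2/14 - 5*c + exp(6*c)/2


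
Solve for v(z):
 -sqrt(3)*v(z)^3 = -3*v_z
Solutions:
 v(z) = -sqrt(6)*sqrt(-1/(C1 + sqrt(3)*z))/2
 v(z) = sqrt(6)*sqrt(-1/(C1 + sqrt(3)*z))/2


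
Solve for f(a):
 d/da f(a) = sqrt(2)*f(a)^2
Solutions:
 f(a) = -1/(C1 + sqrt(2)*a)


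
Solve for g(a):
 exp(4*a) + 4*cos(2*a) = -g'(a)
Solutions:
 g(a) = C1 - exp(4*a)/4 - 2*sin(2*a)


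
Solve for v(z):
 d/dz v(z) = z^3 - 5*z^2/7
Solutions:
 v(z) = C1 + z^4/4 - 5*z^3/21


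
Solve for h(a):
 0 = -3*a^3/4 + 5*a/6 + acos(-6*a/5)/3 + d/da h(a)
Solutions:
 h(a) = C1 + 3*a^4/16 - 5*a^2/12 - a*acos(-6*a/5)/3 - sqrt(25 - 36*a^2)/18


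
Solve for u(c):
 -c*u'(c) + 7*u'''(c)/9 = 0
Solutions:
 u(c) = C1 + Integral(C2*airyai(21^(2/3)*c/7) + C3*airybi(21^(2/3)*c/7), c)


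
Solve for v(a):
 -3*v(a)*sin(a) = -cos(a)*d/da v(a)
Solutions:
 v(a) = C1/cos(a)^3


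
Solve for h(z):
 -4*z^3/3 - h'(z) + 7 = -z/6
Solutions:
 h(z) = C1 - z^4/3 + z^2/12 + 7*z


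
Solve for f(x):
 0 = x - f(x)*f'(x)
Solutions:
 f(x) = -sqrt(C1 + x^2)
 f(x) = sqrt(C1 + x^2)


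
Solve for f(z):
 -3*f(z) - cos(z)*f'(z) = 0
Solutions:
 f(z) = C1*(sin(z) - 1)^(3/2)/(sin(z) + 1)^(3/2)


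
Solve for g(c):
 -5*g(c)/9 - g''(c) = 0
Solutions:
 g(c) = C1*sin(sqrt(5)*c/3) + C2*cos(sqrt(5)*c/3)


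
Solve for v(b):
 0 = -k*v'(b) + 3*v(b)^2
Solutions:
 v(b) = -k/(C1*k + 3*b)


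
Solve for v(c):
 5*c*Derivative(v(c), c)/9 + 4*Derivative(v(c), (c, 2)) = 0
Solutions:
 v(c) = C1 + C2*erf(sqrt(10)*c/12)


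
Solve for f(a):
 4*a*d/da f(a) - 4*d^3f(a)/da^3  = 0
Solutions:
 f(a) = C1 + Integral(C2*airyai(a) + C3*airybi(a), a)


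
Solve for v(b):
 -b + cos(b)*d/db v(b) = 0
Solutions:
 v(b) = C1 + Integral(b/cos(b), b)


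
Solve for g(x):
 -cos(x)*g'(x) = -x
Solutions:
 g(x) = C1 + Integral(x/cos(x), x)


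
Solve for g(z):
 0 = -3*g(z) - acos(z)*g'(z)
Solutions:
 g(z) = C1*exp(-3*Integral(1/acos(z), z))


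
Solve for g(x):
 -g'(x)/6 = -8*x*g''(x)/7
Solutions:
 g(x) = C1 + C2*x^(55/48)


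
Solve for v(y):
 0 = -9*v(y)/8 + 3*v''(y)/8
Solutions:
 v(y) = C1*exp(-sqrt(3)*y) + C2*exp(sqrt(3)*y)


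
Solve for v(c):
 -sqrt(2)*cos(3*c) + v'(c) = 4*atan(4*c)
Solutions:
 v(c) = C1 + 4*c*atan(4*c) - log(16*c^2 + 1)/2 + sqrt(2)*sin(3*c)/3


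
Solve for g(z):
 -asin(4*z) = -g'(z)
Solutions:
 g(z) = C1 + z*asin(4*z) + sqrt(1 - 16*z^2)/4


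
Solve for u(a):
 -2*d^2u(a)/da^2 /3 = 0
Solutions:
 u(a) = C1 + C2*a


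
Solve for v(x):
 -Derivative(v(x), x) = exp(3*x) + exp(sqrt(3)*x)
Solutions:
 v(x) = C1 - exp(3*x)/3 - sqrt(3)*exp(sqrt(3)*x)/3


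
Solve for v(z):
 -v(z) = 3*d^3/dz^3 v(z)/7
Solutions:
 v(z) = C3*exp(-3^(2/3)*7^(1/3)*z/3) + (C1*sin(3^(1/6)*7^(1/3)*z/2) + C2*cos(3^(1/6)*7^(1/3)*z/2))*exp(3^(2/3)*7^(1/3)*z/6)


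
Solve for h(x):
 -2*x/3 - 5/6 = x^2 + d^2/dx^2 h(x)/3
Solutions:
 h(x) = C1 + C2*x - x^4/4 - x^3/3 - 5*x^2/4


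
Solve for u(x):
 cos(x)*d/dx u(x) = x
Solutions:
 u(x) = C1 + Integral(x/cos(x), x)


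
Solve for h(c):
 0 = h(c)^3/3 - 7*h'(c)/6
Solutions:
 h(c) = -sqrt(14)*sqrt(-1/(C1 + 2*c))/2
 h(c) = sqrt(14)*sqrt(-1/(C1 + 2*c))/2


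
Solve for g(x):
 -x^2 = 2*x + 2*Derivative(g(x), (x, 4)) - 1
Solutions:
 g(x) = C1 + C2*x + C3*x^2 + C4*x^3 - x^6/720 - x^5/120 + x^4/48


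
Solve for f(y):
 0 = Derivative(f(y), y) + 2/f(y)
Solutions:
 f(y) = -sqrt(C1 - 4*y)
 f(y) = sqrt(C1 - 4*y)


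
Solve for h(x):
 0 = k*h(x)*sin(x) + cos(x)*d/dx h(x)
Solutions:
 h(x) = C1*exp(k*log(cos(x)))


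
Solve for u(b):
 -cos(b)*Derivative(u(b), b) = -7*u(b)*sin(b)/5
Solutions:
 u(b) = C1/cos(b)^(7/5)


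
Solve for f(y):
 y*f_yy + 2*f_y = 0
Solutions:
 f(y) = C1 + C2/y


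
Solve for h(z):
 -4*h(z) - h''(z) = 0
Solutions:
 h(z) = C1*sin(2*z) + C2*cos(2*z)


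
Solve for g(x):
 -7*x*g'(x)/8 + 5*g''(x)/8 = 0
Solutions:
 g(x) = C1 + C2*erfi(sqrt(70)*x/10)


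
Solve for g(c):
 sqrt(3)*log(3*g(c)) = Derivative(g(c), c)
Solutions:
 -sqrt(3)*Integral(1/(log(_y) + log(3)), (_y, g(c)))/3 = C1 - c


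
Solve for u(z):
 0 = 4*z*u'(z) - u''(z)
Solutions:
 u(z) = C1 + C2*erfi(sqrt(2)*z)


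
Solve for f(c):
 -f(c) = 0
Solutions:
 f(c) = 0


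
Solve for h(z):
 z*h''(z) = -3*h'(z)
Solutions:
 h(z) = C1 + C2/z^2


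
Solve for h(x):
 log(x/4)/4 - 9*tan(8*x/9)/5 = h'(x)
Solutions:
 h(x) = C1 + x*log(x)/4 - x*log(2)/2 - x/4 + 81*log(cos(8*x/9))/40


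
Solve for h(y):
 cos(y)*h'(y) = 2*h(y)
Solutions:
 h(y) = C1*(sin(y) + 1)/(sin(y) - 1)


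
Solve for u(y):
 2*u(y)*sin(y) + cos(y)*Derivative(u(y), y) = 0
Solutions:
 u(y) = C1*cos(y)^2


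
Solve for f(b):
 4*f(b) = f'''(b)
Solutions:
 f(b) = C3*exp(2^(2/3)*b) + (C1*sin(2^(2/3)*sqrt(3)*b/2) + C2*cos(2^(2/3)*sqrt(3)*b/2))*exp(-2^(2/3)*b/2)


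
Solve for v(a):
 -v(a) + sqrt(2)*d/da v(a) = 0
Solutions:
 v(a) = C1*exp(sqrt(2)*a/2)


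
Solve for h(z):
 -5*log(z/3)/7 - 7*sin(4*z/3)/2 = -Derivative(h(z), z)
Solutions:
 h(z) = C1 + 5*z*log(z)/7 - 5*z*log(3)/7 - 5*z/7 - 21*cos(4*z/3)/8


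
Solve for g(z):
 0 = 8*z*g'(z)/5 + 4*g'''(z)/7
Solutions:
 g(z) = C1 + Integral(C2*airyai(-14^(1/3)*5^(2/3)*z/5) + C3*airybi(-14^(1/3)*5^(2/3)*z/5), z)


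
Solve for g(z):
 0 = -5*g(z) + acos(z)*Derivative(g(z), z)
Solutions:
 g(z) = C1*exp(5*Integral(1/acos(z), z))


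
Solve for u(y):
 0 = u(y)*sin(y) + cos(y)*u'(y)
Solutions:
 u(y) = C1*cos(y)


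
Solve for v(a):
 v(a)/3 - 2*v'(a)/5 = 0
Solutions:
 v(a) = C1*exp(5*a/6)


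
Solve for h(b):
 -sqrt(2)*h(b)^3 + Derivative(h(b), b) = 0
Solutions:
 h(b) = -sqrt(2)*sqrt(-1/(C1 + sqrt(2)*b))/2
 h(b) = sqrt(2)*sqrt(-1/(C1 + sqrt(2)*b))/2


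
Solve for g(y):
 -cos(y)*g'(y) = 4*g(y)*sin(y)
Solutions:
 g(y) = C1*cos(y)^4


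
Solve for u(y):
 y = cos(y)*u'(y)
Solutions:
 u(y) = C1 + Integral(y/cos(y), y)


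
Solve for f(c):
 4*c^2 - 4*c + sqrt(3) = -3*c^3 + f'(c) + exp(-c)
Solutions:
 f(c) = C1 + 3*c^4/4 + 4*c^3/3 - 2*c^2 + sqrt(3)*c + exp(-c)


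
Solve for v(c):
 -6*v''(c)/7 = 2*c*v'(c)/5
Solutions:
 v(c) = C1 + C2*erf(sqrt(210)*c/30)


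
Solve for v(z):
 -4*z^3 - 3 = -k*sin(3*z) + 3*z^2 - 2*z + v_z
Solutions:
 v(z) = C1 - k*cos(3*z)/3 - z^4 - z^3 + z^2 - 3*z


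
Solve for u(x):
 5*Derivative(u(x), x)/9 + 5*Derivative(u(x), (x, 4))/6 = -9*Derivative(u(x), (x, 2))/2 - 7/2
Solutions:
 u(x) = C1 + C2*exp(3^(1/3)*x*(-27/(1 + sqrt(33430)/25)^(1/3) + 5*3^(1/3)*(1 + sqrt(33430)/25)^(1/3))/30)*sin(sqrt(3)*x*(81/(9 + 9*sqrt(33430)/25)^(1/3) + 5*(9 + 9*sqrt(33430)/25)^(1/3))/30) + C3*exp(3^(1/3)*x*(-27/(1 + sqrt(33430)/25)^(1/3) + 5*3^(1/3)*(1 + sqrt(33430)/25)^(1/3))/30)*cos(sqrt(3)*x*(81/(9 + 9*sqrt(33430)/25)^(1/3) + 5*(9 + 9*sqrt(33430)/25)^(1/3))/30) + C4*exp(-3^(1/3)*x*(-27/(1 + sqrt(33430)/25)^(1/3) + 5*3^(1/3)*(1 + sqrt(33430)/25)^(1/3))/15) - 63*x/10


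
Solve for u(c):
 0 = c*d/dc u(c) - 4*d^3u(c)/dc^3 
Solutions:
 u(c) = C1 + Integral(C2*airyai(2^(1/3)*c/2) + C3*airybi(2^(1/3)*c/2), c)


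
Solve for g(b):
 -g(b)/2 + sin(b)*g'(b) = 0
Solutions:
 g(b) = C1*(cos(b) - 1)^(1/4)/(cos(b) + 1)^(1/4)


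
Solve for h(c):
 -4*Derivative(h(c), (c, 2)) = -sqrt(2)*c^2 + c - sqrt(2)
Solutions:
 h(c) = C1 + C2*c + sqrt(2)*c^4/48 - c^3/24 + sqrt(2)*c^2/8


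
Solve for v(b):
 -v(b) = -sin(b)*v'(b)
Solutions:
 v(b) = C1*sqrt(cos(b) - 1)/sqrt(cos(b) + 1)


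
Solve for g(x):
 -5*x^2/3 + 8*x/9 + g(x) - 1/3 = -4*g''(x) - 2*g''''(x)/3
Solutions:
 g(x) = C1*sin(x*sqrt(3 - sqrt(30)/2)) + C2*sin(x*sqrt(sqrt(30)/2 + 3)) + C3*cos(x*sqrt(3 - sqrt(30)/2)) + C4*cos(x*sqrt(sqrt(30)/2 + 3)) + 5*x^2/3 - 8*x/9 - 13


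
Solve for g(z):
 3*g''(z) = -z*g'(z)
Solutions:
 g(z) = C1 + C2*erf(sqrt(6)*z/6)


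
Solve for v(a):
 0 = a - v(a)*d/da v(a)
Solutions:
 v(a) = -sqrt(C1 + a^2)
 v(a) = sqrt(C1 + a^2)


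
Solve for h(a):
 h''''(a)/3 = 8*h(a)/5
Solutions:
 h(a) = C1*exp(-24^(1/4)*5^(3/4)*a/5) + C2*exp(24^(1/4)*5^(3/4)*a/5) + C3*sin(24^(1/4)*5^(3/4)*a/5) + C4*cos(24^(1/4)*5^(3/4)*a/5)


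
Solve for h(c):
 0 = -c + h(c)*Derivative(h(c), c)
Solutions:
 h(c) = -sqrt(C1 + c^2)
 h(c) = sqrt(C1 + c^2)


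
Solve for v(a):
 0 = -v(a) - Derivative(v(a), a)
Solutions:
 v(a) = C1*exp(-a)


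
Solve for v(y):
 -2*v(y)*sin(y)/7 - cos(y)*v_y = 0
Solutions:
 v(y) = C1*cos(y)^(2/7)


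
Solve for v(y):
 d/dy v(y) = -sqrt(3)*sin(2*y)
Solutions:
 v(y) = C1 + sqrt(3)*cos(2*y)/2


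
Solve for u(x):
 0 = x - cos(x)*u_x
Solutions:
 u(x) = C1 + Integral(x/cos(x), x)


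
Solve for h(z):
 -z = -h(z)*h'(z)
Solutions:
 h(z) = -sqrt(C1 + z^2)
 h(z) = sqrt(C1 + z^2)


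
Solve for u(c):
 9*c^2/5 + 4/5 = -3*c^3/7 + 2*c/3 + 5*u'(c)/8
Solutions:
 u(c) = C1 + 6*c^4/35 + 24*c^3/25 - 8*c^2/15 + 32*c/25


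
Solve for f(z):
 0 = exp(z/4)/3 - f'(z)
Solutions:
 f(z) = C1 + 4*exp(z/4)/3


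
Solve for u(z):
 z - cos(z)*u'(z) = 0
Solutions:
 u(z) = C1 + Integral(z/cos(z), z)


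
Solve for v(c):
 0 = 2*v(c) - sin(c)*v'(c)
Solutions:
 v(c) = C1*(cos(c) - 1)/(cos(c) + 1)


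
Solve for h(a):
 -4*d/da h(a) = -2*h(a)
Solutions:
 h(a) = C1*exp(a/2)


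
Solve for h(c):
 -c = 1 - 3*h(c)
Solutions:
 h(c) = c/3 + 1/3


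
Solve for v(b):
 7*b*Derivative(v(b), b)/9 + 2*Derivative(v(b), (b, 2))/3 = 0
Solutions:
 v(b) = C1 + C2*erf(sqrt(21)*b/6)


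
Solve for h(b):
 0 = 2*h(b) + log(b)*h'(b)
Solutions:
 h(b) = C1*exp(-2*li(b))


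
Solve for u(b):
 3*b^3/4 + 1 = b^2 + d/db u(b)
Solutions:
 u(b) = C1 + 3*b^4/16 - b^3/3 + b


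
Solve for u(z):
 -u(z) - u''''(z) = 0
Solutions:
 u(z) = (C1*sin(sqrt(2)*z/2) + C2*cos(sqrt(2)*z/2))*exp(-sqrt(2)*z/2) + (C3*sin(sqrt(2)*z/2) + C4*cos(sqrt(2)*z/2))*exp(sqrt(2)*z/2)


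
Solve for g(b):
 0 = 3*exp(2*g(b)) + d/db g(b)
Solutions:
 g(b) = log(-sqrt(-1/(C1 - 3*b))) - log(2)/2
 g(b) = log(-1/(C1 - 3*b))/2 - log(2)/2


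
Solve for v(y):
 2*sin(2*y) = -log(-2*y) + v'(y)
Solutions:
 v(y) = C1 + y*log(-y) - y + y*log(2) - cos(2*y)


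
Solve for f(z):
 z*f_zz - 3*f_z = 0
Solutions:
 f(z) = C1 + C2*z^4


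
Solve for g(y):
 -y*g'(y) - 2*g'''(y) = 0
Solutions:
 g(y) = C1 + Integral(C2*airyai(-2^(2/3)*y/2) + C3*airybi(-2^(2/3)*y/2), y)


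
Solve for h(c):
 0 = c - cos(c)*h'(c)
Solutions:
 h(c) = C1 + Integral(c/cos(c), c)


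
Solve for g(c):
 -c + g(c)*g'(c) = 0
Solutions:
 g(c) = -sqrt(C1 + c^2)
 g(c) = sqrt(C1 + c^2)


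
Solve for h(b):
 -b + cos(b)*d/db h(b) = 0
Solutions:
 h(b) = C1 + Integral(b/cos(b), b)


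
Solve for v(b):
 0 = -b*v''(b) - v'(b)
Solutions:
 v(b) = C1 + C2*log(b)


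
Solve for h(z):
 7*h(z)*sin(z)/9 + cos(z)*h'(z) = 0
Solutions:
 h(z) = C1*cos(z)^(7/9)


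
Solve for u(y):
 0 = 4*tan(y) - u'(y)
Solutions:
 u(y) = C1 - 4*log(cos(y))


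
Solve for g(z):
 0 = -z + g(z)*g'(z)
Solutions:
 g(z) = -sqrt(C1 + z^2)
 g(z) = sqrt(C1 + z^2)


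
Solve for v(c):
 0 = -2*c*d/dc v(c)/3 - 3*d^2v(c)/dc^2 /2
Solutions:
 v(c) = C1 + C2*erf(sqrt(2)*c/3)


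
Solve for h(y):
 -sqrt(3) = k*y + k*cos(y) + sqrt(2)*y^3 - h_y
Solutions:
 h(y) = C1 + k*y^2/2 + k*sin(y) + sqrt(2)*y^4/4 + sqrt(3)*y


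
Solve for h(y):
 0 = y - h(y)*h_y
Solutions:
 h(y) = -sqrt(C1 + y^2)
 h(y) = sqrt(C1 + y^2)


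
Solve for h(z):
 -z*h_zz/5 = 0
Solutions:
 h(z) = C1 + C2*z


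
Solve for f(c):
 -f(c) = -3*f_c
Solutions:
 f(c) = C1*exp(c/3)


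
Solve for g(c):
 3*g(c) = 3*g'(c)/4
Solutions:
 g(c) = C1*exp(4*c)


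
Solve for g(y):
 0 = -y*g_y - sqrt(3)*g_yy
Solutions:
 g(y) = C1 + C2*erf(sqrt(2)*3^(3/4)*y/6)


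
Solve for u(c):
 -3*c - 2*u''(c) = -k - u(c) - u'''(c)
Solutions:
 u(c) = C1*exp(c) + C2*exp(c*(1 - sqrt(5))/2) + C3*exp(c*(1 + sqrt(5))/2) + 3*c - k


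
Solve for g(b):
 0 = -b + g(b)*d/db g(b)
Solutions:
 g(b) = -sqrt(C1 + b^2)
 g(b) = sqrt(C1 + b^2)


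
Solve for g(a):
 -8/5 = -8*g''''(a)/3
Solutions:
 g(a) = C1 + C2*a + C3*a^2 + C4*a^3 + a^4/40


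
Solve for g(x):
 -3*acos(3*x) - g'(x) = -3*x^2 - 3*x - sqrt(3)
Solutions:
 g(x) = C1 + x^3 + 3*x^2/2 - 3*x*acos(3*x) + sqrt(3)*x + sqrt(1 - 9*x^2)


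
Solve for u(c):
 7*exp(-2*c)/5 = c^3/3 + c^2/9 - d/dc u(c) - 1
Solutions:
 u(c) = C1 + c^4/12 + c^3/27 - c + 7*exp(-2*c)/10


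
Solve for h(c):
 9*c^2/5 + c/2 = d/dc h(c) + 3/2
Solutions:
 h(c) = C1 + 3*c^3/5 + c^2/4 - 3*c/2


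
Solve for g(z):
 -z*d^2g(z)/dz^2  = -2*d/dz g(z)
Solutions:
 g(z) = C1 + C2*z^3


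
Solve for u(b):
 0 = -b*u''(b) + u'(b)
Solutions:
 u(b) = C1 + C2*b^2


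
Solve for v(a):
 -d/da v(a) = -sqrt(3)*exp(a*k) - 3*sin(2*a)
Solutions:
 v(a) = C1 - 3*cos(2*a)/2 + sqrt(3)*exp(a*k)/k


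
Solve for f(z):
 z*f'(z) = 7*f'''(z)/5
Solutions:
 f(z) = C1 + Integral(C2*airyai(5^(1/3)*7^(2/3)*z/7) + C3*airybi(5^(1/3)*7^(2/3)*z/7), z)


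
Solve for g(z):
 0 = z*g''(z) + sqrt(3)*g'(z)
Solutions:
 g(z) = C1 + C2*z^(1 - sqrt(3))


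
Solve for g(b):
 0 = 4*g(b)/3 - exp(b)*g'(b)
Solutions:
 g(b) = C1*exp(-4*exp(-b)/3)


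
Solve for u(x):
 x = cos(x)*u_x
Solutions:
 u(x) = C1 + Integral(x/cos(x), x)


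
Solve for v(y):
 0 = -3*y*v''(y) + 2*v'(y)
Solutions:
 v(y) = C1 + C2*y^(5/3)


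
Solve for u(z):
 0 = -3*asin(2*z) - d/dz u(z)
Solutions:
 u(z) = C1 - 3*z*asin(2*z) - 3*sqrt(1 - 4*z^2)/2


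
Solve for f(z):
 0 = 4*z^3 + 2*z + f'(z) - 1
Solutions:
 f(z) = C1 - z^4 - z^2 + z


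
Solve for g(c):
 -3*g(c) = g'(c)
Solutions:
 g(c) = C1*exp(-3*c)


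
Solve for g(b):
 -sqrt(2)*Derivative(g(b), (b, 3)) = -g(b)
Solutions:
 g(b) = C3*exp(2^(5/6)*b/2) + (C1*sin(2^(5/6)*sqrt(3)*b/4) + C2*cos(2^(5/6)*sqrt(3)*b/4))*exp(-2^(5/6)*b/4)


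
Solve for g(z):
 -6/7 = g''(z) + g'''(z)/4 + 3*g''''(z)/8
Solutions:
 g(z) = C1 + C2*z - 3*z^2/7 + (C3*sin(sqrt(23)*z/3) + C4*cos(sqrt(23)*z/3))*exp(-z/3)


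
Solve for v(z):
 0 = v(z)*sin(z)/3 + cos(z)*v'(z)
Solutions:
 v(z) = C1*cos(z)^(1/3)


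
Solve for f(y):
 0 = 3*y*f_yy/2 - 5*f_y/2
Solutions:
 f(y) = C1 + C2*y^(8/3)


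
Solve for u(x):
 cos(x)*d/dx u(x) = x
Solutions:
 u(x) = C1 + Integral(x/cos(x), x)


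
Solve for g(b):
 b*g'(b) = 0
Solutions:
 g(b) = C1


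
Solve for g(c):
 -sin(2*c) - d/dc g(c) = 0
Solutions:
 g(c) = C1 + cos(2*c)/2


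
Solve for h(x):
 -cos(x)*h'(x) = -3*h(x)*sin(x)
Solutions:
 h(x) = C1/cos(x)^3


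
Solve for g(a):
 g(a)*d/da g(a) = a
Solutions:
 g(a) = -sqrt(C1 + a^2)
 g(a) = sqrt(C1 + a^2)


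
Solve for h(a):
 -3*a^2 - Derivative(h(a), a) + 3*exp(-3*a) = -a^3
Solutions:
 h(a) = C1 + a^4/4 - a^3 - exp(-3*a)


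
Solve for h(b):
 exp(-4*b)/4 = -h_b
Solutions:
 h(b) = C1 + exp(-4*b)/16


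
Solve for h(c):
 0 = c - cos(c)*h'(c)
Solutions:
 h(c) = C1 + Integral(c/cos(c), c)


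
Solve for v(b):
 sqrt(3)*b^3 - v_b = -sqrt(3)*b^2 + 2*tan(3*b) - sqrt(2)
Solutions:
 v(b) = C1 + sqrt(3)*b^4/4 + sqrt(3)*b^3/3 + sqrt(2)*b + 2*log(cos(3*b))/3


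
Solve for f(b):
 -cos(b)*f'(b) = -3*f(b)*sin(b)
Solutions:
 f(b) = C1/cos(b)^3


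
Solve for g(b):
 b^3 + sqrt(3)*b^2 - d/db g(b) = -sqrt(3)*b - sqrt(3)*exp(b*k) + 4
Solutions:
 g(b) = C1 + b^4/4 + sqrt(3)*b^3/3 + sqrt(3)*b^2/2 - 4*b + sqrt(3)*exp(b*k)/k


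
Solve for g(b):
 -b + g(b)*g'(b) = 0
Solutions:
 g(b) = -sqrt(C1 + b^2)
 g(b) = sqrt(C1 + b^2)


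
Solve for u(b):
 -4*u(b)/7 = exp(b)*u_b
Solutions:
 u(b) = C1*exp(4*exp(-b)/7)


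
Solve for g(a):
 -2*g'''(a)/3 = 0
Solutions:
 g(a) = C1 + C2*a + C3*a^2


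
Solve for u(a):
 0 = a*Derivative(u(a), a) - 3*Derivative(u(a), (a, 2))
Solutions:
 u(a) = C1 + C2*erfi(sqrt(6)*a/6)


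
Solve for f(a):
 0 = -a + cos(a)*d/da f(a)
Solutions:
 f(a) = C1 + Integral(a/cos(a), a)


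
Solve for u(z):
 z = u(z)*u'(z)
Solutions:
 u(z) = -sqrt(C1 + z^2)
 u(z) = sqrt(C1 + z^2)


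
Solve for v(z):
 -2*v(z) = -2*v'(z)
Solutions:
 v(z) = C1*exp(z)


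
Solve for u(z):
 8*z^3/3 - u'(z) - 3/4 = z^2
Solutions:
 u(z) = C1 + 2*z^4/3 - z^3/3 - 3*z/4


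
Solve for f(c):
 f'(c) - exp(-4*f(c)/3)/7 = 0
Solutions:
 f(c) = 3*log(-I*(C1 + 4*c/21)^(1/4))
 f(c) = 3*log(I*(C1 + 4*c/21)^(1/4))
 f(c) = 3*log(-(C1 + 4*c/21)^(1/4))
 f(c) = 3*log(C1 + 4*c/21)/4


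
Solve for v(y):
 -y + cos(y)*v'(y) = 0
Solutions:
 v(y) = C1 + Integral(y/cos(y), y)


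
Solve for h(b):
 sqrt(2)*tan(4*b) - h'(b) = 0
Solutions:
 h(b) = C1 - sqrt(2)*log(cos(4*b))/4


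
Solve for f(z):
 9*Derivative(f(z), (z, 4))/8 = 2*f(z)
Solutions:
 f(z) = C1*exp(-2*sqrt(3)*z/3) + C2*exp(2*sqrt(3)*z/3) + C3*sin(2*sqrt(3)*z/3) + C4*cos(2*sqrt(3)*z/3)


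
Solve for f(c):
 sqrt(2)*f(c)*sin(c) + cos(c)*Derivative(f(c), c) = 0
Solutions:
 f(c) = C1*cos(c)^(sqrt(2))


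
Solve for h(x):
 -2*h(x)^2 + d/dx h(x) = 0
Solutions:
 h(x) = -1/(C1 + 2*x)


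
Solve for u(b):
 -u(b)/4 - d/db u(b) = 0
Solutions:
 u(b) = C1*exp(-b/4)


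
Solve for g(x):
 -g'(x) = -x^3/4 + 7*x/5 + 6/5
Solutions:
 g(x) = C1 + x^4/16 - 7*x^2/10 - 6*x/5


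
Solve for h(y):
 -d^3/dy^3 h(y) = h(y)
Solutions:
 h(y) = C3*exp(-y) + (C1*sin(sqrt(3)*y/2) + C2*cos(sqrt(3)*y/2))*exp(y/2)


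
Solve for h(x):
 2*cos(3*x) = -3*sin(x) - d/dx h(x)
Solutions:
 h(x) = C1 - 2*sin(3*x)/3 + 3*cos(x)


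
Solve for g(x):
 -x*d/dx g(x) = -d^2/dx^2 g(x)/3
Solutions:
 g(x) = C1 + C2*erfi(sqrt(6)*x/2)


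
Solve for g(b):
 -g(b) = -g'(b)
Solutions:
 g(b) = C1*exp(b)


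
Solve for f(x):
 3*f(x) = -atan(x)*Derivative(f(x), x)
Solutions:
 f(x) = C1*exp(-3*Integral(1/atan(x), x))


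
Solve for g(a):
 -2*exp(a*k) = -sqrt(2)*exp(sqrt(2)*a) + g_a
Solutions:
 g(a) = C1 + exp(sqrt(2)*a) - 2*exp(a*k)/k


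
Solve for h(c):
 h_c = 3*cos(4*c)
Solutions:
 h(c) = C1 + 3*sin(4*c)/4


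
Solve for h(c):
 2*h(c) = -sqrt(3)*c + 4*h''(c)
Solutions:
 h(c) = C1*exp(-sqrt(2)*c/2) + C2*exp(sqrt(2)*c/2) - sqrt(3)*c/2


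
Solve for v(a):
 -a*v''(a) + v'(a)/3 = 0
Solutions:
 v(a) = C1 + C2*a^(4/3)


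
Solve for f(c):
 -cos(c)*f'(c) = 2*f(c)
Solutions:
 f(c) = C1*(sin(c) - 1)/(sin(c) + 1)


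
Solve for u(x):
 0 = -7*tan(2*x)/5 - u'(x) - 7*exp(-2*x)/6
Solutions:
 u(x) = C1 - 7*log(tan(2*x)^2 + 1)/20 + 7*exp(-2*x)/12


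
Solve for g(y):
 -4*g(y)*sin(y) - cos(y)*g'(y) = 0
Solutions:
 g(y) = C1*cos(y)^4


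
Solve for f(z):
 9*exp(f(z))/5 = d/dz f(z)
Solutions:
 f(z) = log(-1/(C1 + 9*z)) + log(5)


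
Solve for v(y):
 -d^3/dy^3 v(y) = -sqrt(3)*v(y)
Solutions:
 v(y) = C3*exp(3^(1/6)*y) + (C1*sin(3^(2/3)*y/2) + C2*cos(3^(2/3)*y/2))*exp(-3^(1/6)*y/2)


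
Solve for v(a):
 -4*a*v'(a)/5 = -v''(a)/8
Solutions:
 v(a) = C1 + C2*erfi(4*sqrt(5)*a/5)


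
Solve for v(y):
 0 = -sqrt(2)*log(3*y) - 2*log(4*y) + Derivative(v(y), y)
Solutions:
 v(y) = C1 + sqrt(2)*y*log(y) + 2*y*log(y) - 2*y - sqrt(2)*y + y*log(16*3^(sqrt(2)))


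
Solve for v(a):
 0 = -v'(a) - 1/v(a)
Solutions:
 v(a) = -sqrt(C1 - 2*a)
 v(a) = sqrt(C1 - 2*a)


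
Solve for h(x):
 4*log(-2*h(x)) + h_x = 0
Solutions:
 Integral(1/(log(-_y) + log(2)), (_y, h(x)))/4 = C1 - x


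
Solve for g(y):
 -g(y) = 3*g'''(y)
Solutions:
 g(y) = C3*exp(-3^(2/3)*y/3) + (C1*sin(3^(1/6)*y/2) + C2*cos(3^(1/6)*y/2))*exp(3^(2/3)*y/6)


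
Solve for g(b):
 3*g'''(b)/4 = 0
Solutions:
 g(b) = C1 + C2*b + C3*b^2


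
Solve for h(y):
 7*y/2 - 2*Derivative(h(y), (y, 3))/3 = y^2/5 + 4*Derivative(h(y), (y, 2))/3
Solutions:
 h(y) = C1 + C2*y + C3*exp(-2*y) - y^4/80 + 37*y^3/80 - 111*y^2/160


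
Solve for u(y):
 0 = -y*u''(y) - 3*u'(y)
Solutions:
 u(y) = C1 + C2/y^2


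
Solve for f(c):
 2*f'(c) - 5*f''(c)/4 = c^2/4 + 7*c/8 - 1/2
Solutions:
 f(c) = C1 + C2*exp(8*c/5) + c^3/24 + 19*c^2/64 + 31*c/256


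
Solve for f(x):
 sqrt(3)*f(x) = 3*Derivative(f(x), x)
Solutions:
 f(x) = C1*exp(sqrt(3)*x/3)


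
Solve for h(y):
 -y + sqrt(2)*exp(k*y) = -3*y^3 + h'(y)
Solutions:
 h(y) = C1 + 3*y^4/4 - y^2/2 + sqrt(2)*exp(k*y)/k


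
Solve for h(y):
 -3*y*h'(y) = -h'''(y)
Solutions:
 h(y) = C1 + Integral(C2*airyai(3^(1/3)*y) + C3*airybi(3^(1/3)*y), y)


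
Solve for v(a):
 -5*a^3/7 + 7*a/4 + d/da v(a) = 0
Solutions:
 v(a) = C1 + 5*a^4/28 - 7*a^2/8


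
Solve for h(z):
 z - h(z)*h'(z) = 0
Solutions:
 h(z) = -sqrt(C1 + z^2)
 h(z) = sqrt(C1 + z^2)


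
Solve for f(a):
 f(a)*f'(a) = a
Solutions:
 f(a) = -sqrt(C1 + a^2)
 f(a) = sqrt(C1 + a^2)


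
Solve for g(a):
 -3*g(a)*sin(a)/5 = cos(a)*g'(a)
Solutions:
 g(a) = C1*cos(a)^(3/5)


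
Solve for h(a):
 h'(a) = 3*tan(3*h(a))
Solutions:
 h(a) = -asin(C1*exp(9*a))/3 + pi/3
 h(a) = asin(C1*exp(9*a))/3


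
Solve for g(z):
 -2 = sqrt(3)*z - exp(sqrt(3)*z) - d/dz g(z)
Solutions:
 g(z) = C1 + sqrt(3)*z^2/2 + 2*z - sqrt(3)*exp(sqrt(3)*z)/3


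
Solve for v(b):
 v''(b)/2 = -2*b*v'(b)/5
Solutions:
 v(b) = C1 + C2*erf(sqrt(10)*b/5)


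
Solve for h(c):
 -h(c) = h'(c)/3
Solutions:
 h(c) = C1*exp(-3*c)


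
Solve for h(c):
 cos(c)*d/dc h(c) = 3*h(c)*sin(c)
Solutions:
 h(c) = C1/cos(c)^3


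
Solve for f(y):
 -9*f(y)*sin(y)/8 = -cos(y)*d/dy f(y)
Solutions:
 f(y) = C1/cos(y)^(9/8)


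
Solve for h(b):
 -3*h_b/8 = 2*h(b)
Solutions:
 h(b) = C1*exp(-16*b/3)


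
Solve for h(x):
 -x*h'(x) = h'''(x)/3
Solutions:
 h(x) = C1 + Integral(C2*airyai(-3^(1/3)*x) + C3*airybi(-3^(1/3)*x), x)


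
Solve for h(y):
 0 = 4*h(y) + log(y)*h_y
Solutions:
 h(y) = C1*exp(-4*li(y))


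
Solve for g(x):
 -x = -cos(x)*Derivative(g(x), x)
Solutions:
 g(x) = C1 + Integral(x/cos(x), x)


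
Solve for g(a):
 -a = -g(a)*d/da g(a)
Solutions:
 g(a) = -sqrt(C1 + a^2)
 g(a) = sqrt(C1 + a^2)


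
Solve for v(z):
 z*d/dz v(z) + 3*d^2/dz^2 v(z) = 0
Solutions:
 v(z) = C1 + C2*erf(sqrt(6)*z/6)


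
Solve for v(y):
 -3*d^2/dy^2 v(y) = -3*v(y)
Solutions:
 v(y) = C1*exp(-y) + C2*exp(y)


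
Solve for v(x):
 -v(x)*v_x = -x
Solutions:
 v(x) = -sqrt(C1 + x^2)
 v(x) = sqrt(C1 + x^2)


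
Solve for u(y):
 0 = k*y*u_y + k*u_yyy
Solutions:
 u(y) = C1 + Integral(C2*airyai(-y) + C3*airybi(-y), y)


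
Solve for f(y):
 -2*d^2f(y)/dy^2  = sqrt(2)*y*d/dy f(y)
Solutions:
 f(y) = C1 + C2*erf(2^(1/4)*y/2)


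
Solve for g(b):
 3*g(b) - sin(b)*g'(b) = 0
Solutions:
 g(b) = C1*(cos(b) - 1)^(3/2)/(cos(b) + 1)^(3/2)


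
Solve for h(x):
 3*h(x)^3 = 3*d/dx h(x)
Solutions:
 h(x) = -sqrt(2)*sqrt(-1/(C1 + x))/2
 h(x) = sqrt(2)*sqrt(-1/(C1 + x))/2


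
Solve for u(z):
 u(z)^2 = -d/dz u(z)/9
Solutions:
 u(z) = 1/(C1 + 9*z)


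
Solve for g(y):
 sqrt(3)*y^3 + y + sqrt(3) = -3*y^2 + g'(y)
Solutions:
 g(y) = C1 + sqrt(3)*y^4/4 + y^3 + y^2/2 + sqrt(3)*y


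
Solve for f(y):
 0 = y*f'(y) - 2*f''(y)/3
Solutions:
 f(y) = C1 + C2*erfi(sqrt(3)*y/2)


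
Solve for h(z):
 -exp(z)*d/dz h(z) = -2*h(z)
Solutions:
 h(z) = C1*exp(-2*exp(-z))


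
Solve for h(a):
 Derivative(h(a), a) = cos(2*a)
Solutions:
 h(a) = C1 + sin(2*a)/2


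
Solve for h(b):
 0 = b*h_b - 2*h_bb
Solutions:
 h(b) = C1 + C2*erfi(b/2)


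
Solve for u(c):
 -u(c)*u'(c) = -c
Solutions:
 u(c) = -sqrt(C1 + c^2)
 u(c) = sqrt(C1 + c^2)


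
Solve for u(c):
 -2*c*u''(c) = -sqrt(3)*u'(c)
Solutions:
 u(c) = C1 + C2*c^(sqrt(3)/2 + 1)


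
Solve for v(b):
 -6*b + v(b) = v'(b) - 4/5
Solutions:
 v(b) = C1*exp(b) + 6*b + 26/5


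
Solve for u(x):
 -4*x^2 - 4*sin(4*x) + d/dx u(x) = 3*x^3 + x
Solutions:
 u(x) = C1 + 3*x^4/4 + 4*x^3/3 + x^2/2 - cos(4*x)


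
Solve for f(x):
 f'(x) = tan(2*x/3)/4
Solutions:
 f(x) = C1 - 3*log(cos(2*x/3))/8


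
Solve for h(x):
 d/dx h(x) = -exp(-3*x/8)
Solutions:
 h(x) = C1 + 8*exp(-3*x/8)/3


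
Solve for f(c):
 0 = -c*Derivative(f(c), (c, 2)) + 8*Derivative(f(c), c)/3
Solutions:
 f(c) = C1 + C2*c^(11/3)


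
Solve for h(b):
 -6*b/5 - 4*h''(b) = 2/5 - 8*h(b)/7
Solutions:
 h(b) = C1*exp(-sqrt(14)*b/7) + C2*exp(sqrt(14)*b/7) + 21*b/20 + 7/20


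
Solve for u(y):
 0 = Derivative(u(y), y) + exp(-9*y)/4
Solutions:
 u(y) = C1 + exp(-9*y)/36


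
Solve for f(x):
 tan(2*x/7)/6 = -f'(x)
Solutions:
 f(x) = C1 + 7*log(cos(2*x/7))/12


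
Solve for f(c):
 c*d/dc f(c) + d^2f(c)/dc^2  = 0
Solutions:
 f(c) = C1 + C2*erf(sqrt(2)*c/2)


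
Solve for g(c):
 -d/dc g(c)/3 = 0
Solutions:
 g(c) = C1


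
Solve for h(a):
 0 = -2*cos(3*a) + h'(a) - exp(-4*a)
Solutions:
 h(a) = C1 + 2*sin(3*a)/3 - exp(-4*a)/4


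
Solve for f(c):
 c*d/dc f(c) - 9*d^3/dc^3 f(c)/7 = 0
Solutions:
 f(c) = C1 + Integral(C2*airyai(21^(1/3)*c/3) + C3*airybi(21^(1/3)*c/3), c)


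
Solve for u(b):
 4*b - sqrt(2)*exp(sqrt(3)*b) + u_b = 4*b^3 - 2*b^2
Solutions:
 u(b) = C1 + b^4 - 2*b^3/3 - 2*b^2 + sqrt(6)*exp(sqrt(3)*b)/3


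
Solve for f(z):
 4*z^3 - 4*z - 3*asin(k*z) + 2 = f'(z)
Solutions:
 f(z) = C1 + z^4 - 2*z^2 + 2*z - 3*Piecewise((z*asin(k*z) + sqrt(-k^2*z^2 + 1)/k, Ne(k, 0)), (0, True))


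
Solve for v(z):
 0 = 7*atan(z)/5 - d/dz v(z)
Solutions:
 v(z) = C1 + 7*z*atan(z)/5 - 7*log(z^2 + 1)/10


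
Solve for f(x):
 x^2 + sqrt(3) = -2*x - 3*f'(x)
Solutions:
 f(x) = C1 - x^3/9 - x^2/3 - sqrt(3)*x/3


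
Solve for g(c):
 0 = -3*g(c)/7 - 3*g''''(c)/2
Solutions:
 g(c) = (C1*sin(14^(3/4)*c/14) + C2*cos(14^(3/4)*c/14))*exp(-14^(3/4)*c/14) + (C3*sin(14^(3/4)*c/14) + C4*cos(14^(3/4)*c/14))*exp(14^(3/4)*c/14)


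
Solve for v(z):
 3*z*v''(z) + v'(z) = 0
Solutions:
 v(z) = C1 + C2*z^(2/3)


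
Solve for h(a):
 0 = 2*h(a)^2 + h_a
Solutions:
 h(a) = 1/(C1 + 2*a)


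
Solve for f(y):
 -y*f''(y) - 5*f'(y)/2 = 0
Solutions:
 f(y) = C1 + C2/y^(3/2)


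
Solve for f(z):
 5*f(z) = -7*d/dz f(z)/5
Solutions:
 f(z) = C1*exp(-25*z/7)


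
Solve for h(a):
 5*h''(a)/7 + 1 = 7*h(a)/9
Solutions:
 h(a) = C1*exp(-7*sqrt(5)*a/15) + C2*exp(7*sqrt(5)*a/15) + 9/7


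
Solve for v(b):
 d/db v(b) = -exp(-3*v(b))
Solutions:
 v(b) = log(C1 - 3*b)/3
 v(b) = log((-3^(1/3) - 3^(5/6)*I)*(C1 - b)^(1/3)/2)
 v(b) = log((-3^(1/3) + 3^(5/6)*I)*(C1 - b)^(1/3)/2)


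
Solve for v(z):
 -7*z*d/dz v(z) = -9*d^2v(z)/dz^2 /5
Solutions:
 v(z) = C1 + C2*erfi(sqrt(70)*z/6)


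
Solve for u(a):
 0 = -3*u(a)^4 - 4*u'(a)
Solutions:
 u(a) = 2^(2/3)*(1/(C1 + 9*a))^(1/3)
 u(a) = (-6^(2/3) - 3*2^(2/3)*3^(1/6)*I)*(1/(C1 + 3*a))^(1/3)/6
 u(a) = (-6^(2/3) + 3*2^(2/3)*3^(1/6)*I)*(1/(C1 + 3*a))^(1/3)/6


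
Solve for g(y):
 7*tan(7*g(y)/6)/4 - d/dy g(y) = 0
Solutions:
 g(y) = -6*asin(C1*exp(49*y/24))/7 + 6*pi/7
 g(y) = 6*asin(C1*exp(49*y/24))/7


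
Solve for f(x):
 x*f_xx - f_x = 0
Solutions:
 f(x) = C1 + C2*x^2


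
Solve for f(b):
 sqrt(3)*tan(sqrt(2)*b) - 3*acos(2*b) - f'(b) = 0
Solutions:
 f(b) = C1 - 3*b*acos(2*b) + 3*sqrt(1 - 4*b^2)/2 - sqrt(6)*log(cos(sqrt(2)*b))/2


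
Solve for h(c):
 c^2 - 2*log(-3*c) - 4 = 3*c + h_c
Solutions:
 h(c) = C1 + c^3/3 - 3*c^2/2 - 2*c*log(-c) + 2*c*(-log(3) - 1)


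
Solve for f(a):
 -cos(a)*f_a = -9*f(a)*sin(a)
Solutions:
 f(a) = C1/cos(a)^9


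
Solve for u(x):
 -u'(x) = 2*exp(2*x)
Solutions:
 u(x) = C1 - exp(2*x)


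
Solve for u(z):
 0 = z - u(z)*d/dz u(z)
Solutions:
 u(z) = -sqrt(C1 + z^2)
 u(z) = sqrt(C1 + z^2)


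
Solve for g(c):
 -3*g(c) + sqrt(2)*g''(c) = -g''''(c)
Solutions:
 g(c) = C1*exp(-sqrt(2)*c*sqrt(-sqrt(2) + sqrt(14))/2) + C2*exp(sqrt(2)*c*sqrt(-sqrt(2) + sqrt(14))/2) + C3*sin(sqrt(2)*c*sqrt(sqrt(2) + sqrt(14))/2) + C4*cosh(sqrt(2)*c*sqrt(-sqrt(14) - sqrt(2))/2)


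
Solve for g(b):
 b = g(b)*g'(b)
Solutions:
 g(b) = -sqrt(C1 + b^2)
 g(b) = sqrt(C1 + b^2)
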